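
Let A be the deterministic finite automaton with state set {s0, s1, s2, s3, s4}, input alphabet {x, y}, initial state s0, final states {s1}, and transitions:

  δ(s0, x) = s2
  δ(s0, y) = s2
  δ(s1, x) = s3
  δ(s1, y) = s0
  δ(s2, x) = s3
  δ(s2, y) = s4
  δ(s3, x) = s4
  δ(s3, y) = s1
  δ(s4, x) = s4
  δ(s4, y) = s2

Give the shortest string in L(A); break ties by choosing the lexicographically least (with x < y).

xxy

A breadth-first search from s0 reaches an accepting state first via the path s0 → s2 → s3 → s1 on input xxy.
No string of length < 3 is accepted (BFS exhausts all shorter strings without reaching an accepting state), and xxy is the lexicographically least accepting string of length 3.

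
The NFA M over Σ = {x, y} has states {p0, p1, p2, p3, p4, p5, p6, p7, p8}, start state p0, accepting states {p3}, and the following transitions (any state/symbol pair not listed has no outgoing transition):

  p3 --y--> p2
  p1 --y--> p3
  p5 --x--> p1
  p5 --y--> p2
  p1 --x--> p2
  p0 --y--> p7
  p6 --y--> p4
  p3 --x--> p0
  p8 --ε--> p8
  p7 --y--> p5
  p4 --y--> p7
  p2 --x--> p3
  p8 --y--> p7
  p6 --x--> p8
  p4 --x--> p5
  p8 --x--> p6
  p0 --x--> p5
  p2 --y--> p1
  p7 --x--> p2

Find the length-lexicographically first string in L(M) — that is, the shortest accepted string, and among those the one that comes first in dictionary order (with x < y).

xxy

A breadth-first search from p0 reaches an accepting state first via the path p0 → p5 → p1 → p3 on input xxy.
No string of length < 3 is accepted (BFS exhausts all shorter strings without reaching an accepting state), and xxy is the lexicographically least accepting string of length 3.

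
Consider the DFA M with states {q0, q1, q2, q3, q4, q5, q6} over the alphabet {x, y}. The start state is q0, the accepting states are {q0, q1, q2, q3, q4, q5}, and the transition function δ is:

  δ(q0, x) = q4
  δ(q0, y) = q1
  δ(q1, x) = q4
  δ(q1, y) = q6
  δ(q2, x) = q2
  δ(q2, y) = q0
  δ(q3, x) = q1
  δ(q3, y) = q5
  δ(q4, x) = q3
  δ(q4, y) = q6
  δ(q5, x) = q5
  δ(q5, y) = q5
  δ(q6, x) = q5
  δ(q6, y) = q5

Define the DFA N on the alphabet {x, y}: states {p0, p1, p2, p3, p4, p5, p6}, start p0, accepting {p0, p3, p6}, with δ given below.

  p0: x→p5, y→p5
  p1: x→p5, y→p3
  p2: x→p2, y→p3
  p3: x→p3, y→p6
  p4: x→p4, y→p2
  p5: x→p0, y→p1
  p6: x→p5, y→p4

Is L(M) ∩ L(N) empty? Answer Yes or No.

No

The empty string ε is accepted by both M and N.
Hence L(M) ∩ L(N) ≠ ∅.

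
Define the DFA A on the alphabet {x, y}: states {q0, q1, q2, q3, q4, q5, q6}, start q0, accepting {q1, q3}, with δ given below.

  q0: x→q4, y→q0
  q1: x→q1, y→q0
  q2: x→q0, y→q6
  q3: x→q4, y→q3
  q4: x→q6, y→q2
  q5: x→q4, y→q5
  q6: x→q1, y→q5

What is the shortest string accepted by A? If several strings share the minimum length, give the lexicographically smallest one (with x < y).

A breadth-first search from q0 reaches an accepting state first via the path q0 → q4 → q6 → q1 on input xxx.
No string of length < 3 is accepted (BFS exhausts all shorter strings without reaching an accepting state), and xxx is the lexicographically least accepting string of length 3.

xxx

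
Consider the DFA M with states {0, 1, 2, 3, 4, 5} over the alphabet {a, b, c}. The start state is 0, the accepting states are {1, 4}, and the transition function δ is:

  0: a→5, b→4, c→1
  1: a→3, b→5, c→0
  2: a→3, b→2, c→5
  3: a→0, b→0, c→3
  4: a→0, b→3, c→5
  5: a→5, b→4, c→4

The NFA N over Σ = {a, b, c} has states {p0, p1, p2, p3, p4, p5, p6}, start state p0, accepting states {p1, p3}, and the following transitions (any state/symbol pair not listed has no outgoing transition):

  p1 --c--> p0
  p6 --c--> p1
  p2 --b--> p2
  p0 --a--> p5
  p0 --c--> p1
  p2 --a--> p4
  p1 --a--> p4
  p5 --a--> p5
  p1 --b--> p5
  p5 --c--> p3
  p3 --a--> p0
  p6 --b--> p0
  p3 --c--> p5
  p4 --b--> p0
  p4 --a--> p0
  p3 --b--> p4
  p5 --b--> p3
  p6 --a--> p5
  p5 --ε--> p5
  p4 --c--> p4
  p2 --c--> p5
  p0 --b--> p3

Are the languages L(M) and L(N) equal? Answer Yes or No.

Exploring the product automaton M × N from the start pair (0, p0), following both machines on each input symbol, reaches 5 state pairs: (0, p0), (5, p5), (4, p3), (1, p1), (3, p4).
M accepts in {1, 4} and N accepts in {p1, p3}. In every reachable pair the two components are either both accepting — (4, p3), (1, p1) — or both non-accepting, so no string is accepted by exactly one of the machines: L(M) \ L(N) and L(N) \ L(M) are both empty.
Hence every string is accepted by M iff it is accepted by N, and the two languages coincide.

Yes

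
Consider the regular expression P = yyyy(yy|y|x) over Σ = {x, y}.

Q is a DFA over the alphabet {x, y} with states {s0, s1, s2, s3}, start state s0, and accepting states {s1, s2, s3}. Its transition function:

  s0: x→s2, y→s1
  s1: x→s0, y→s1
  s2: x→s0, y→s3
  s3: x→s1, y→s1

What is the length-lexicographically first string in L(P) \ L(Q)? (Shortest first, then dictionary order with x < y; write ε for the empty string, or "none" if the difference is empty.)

yyyyx

The string yyyyx is accepted by P but not by Q.
No shorter string lies in the difference, and yyyyx is the lexicographically first length-5 string in L(P) \ L(Q).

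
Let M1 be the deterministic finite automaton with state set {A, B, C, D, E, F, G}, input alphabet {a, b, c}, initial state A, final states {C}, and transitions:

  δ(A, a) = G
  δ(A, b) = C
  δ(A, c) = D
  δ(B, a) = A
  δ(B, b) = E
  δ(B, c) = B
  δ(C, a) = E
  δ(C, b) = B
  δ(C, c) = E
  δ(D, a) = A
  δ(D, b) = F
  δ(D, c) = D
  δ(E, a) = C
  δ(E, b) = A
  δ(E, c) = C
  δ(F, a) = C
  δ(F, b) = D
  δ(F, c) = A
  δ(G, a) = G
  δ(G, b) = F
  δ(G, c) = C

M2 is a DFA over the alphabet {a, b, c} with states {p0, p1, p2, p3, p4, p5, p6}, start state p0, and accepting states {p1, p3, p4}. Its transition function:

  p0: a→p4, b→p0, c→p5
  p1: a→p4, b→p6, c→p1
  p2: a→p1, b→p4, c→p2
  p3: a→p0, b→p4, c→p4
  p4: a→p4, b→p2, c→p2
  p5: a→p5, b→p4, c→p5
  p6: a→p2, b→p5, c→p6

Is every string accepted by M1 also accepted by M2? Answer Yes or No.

No

The string b is in L(M1) but not in L(M2).
So L(M1) ⊄ L(M2).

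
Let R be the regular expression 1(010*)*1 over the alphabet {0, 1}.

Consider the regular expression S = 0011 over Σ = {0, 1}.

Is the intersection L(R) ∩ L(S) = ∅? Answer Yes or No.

Converting the expression R to a DFA (subset construction, then merging equivalent states) gives the minimal DFA with states {r0, r1, r2, r3, r4, r5, r6, r7}, start state r0, accepting states {r4, r7} and transitions r0: 0→r1, 1→r2; r1: 0→r1, 1→r1; r2: 0→r3, 1→r4; r3: 0→r1, 1→r5; r4: 0→r1, 1→r1; r5: 0→r6, 1→r4; r6: 0→r6, 1→r7; r7: 0→r6, 1→r4.
Converting the expression S to a DFA (subset construction, then merging equivalent states) gives the minimal DFA with states {s0, s1, s2, s3, s4, s5}, start state s0, accepting states {s5} and transitions s0: 0→s1, 1→s2; s1: 0→s3, 1→s2; s2: 0→s2, 1→s2; s3: 0→s2, 1→s4; s4: 0→s2, 1→s5; s5: 0→s2, 1→s2.
Exploring the product automaton R × S from the start pair (r0, s0), following both machines on each input symbol, reaches 12 state pairs: (r0, s0), (r1, s1), (r2, s2), (r1, s3), (r1, s2), (r3, s2), (r4, s2), (r1, s4), (r5, s2), (r1, s5), (r6, s2), (r7, s2).
R accepts in {r4, r7} and S accepts in {s5}; no reachable pair has both components accepting, so no string drives both machines to acceptance simultaneously and L(R) ∩ L(S) = ∅.
So no string is accepted by both, and the intersection is empty.

Yes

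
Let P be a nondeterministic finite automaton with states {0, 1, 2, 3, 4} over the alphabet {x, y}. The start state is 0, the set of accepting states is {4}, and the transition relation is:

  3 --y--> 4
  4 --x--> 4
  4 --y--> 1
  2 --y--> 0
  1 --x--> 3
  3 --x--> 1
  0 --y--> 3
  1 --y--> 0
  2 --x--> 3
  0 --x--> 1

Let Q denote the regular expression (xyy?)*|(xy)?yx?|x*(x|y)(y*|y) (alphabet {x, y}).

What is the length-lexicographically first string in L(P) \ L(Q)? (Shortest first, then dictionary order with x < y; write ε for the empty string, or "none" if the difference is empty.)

yyx

The string yyx is accepted by P but not by Q.
No shorter string lies in the difference, and yyx is the lexicographically first length-3 string in L(P) \ L(Q).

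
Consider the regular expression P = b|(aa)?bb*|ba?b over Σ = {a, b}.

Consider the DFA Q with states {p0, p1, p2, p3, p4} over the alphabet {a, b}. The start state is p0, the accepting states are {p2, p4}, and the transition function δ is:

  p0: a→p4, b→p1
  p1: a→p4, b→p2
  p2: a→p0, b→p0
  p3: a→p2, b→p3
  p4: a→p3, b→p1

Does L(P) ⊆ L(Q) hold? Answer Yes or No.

No

The string b is in L(P) but not in L(Q).
So L(P) ⊄ L(Q).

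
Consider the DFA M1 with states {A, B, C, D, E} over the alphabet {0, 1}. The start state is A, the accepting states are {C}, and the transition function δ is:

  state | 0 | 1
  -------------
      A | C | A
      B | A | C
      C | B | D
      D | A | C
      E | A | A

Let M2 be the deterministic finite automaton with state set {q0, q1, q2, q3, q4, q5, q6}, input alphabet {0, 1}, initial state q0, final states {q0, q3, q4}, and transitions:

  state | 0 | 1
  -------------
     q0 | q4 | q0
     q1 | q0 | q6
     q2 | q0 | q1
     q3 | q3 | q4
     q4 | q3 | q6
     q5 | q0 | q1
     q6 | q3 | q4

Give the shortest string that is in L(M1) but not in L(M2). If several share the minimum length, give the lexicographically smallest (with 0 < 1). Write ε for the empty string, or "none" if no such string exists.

The string 000011 is accepted by M1 but not by M2.
No shorter string lies in the difference, and 000011 is the lexicographically first length-6 string in L(M1) \ L(M2).

000011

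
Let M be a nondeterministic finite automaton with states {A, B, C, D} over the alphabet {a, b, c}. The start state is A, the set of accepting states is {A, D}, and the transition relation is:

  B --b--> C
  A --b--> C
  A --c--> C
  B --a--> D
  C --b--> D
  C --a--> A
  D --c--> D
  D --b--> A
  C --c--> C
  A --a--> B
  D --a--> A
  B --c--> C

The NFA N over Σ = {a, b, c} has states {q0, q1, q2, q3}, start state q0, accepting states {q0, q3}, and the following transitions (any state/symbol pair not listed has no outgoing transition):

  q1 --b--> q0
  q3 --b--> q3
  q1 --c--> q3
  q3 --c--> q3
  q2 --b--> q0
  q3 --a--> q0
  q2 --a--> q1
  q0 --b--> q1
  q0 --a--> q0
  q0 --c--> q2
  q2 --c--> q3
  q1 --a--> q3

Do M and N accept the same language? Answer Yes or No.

The string ca is accepted by M but rejected by N.
So L(M) ≠ L(N).

No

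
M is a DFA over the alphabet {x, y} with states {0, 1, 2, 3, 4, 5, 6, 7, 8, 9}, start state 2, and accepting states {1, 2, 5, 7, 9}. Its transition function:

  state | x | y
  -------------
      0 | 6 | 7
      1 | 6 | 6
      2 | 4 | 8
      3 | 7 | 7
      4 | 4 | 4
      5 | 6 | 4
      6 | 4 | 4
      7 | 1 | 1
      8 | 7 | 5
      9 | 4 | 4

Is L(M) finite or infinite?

The useful states (reachable from 2 and able to reach an accepting state) are {1, 2, 5, 7, 8}.
Restricted to these states the transition graph has no cycle, so every accepting path has bounded length and L is finite.

finite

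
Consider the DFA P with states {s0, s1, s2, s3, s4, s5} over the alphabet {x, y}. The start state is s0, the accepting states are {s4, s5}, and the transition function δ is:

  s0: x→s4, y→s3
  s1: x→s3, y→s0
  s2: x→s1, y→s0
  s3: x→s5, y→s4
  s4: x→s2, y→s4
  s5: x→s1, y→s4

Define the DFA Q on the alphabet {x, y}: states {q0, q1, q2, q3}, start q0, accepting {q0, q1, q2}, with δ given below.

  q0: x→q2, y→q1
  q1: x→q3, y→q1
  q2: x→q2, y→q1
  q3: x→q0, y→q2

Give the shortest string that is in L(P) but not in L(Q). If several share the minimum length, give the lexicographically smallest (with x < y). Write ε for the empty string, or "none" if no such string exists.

The string yx is accepted by P but not by Q.
No shorter string lies in the difference, and yx is the lexicographically first length-2 string in L(P) \ L(Q).

yx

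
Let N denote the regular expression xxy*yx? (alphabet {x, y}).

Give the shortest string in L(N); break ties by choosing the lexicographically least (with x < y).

By inspection of the expression, no string of length less than 3 matches, and xxy is the lexicographically first match of length 3.

xxy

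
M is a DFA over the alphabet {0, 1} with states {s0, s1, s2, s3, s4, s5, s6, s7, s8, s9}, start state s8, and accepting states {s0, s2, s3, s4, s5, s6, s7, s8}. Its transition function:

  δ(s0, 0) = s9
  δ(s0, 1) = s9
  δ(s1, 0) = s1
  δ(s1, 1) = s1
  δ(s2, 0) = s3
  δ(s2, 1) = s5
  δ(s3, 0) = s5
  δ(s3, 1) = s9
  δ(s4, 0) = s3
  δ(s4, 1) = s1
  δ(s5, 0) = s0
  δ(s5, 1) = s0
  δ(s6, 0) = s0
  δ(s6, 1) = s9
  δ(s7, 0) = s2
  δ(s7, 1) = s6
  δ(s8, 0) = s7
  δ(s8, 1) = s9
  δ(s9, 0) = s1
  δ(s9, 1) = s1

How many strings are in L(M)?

The useful subgraph on states {s0, s2, s3, s5, s6, s7, s8} is acyclic, so L(M) is finite; the longest accepting path visits 6 useful states, giving maximum string length 5.
Counting accepting paths from s8 by length: 1 of length 0, 1 of length 1, 2 of length 2, 3 of length 3, 3 of length 4, 2 of length 5. Total 12.

12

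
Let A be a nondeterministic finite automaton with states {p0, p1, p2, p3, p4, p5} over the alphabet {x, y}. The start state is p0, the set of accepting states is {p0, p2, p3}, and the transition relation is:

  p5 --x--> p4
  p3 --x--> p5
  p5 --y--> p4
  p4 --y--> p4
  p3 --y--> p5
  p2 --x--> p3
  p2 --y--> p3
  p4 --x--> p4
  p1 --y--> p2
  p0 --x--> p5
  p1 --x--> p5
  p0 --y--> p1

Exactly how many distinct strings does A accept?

The useful subgraph on states {p0, p1, p2, p3} is acyclic, so L(A) is finite; the longest accepting path visits 4 useful states, giving maximum string length 3.
Counting accepting paths from p0 by length: 1 of length 0, 1 of length 2, 2 of length 3. Total 4.

4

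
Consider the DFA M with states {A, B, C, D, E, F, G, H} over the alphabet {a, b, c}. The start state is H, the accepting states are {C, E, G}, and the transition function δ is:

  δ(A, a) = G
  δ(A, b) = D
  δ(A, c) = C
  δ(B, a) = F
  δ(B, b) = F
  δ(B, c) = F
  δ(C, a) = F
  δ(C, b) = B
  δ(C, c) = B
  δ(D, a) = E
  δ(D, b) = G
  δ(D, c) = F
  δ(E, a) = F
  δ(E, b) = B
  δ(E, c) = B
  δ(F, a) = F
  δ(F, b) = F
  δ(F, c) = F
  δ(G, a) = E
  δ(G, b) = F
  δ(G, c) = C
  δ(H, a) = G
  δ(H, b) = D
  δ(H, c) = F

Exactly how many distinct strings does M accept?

7

The useful subgraph on states {C, D, E, G, H} is acyclic, so L(M) is finite; the longest accepting path visits 4 useful states, giving maximum string length 3.
Counting accepting paths from H by length: 1 of length 1, 4 of length 2, 2 of length 3. Total 7.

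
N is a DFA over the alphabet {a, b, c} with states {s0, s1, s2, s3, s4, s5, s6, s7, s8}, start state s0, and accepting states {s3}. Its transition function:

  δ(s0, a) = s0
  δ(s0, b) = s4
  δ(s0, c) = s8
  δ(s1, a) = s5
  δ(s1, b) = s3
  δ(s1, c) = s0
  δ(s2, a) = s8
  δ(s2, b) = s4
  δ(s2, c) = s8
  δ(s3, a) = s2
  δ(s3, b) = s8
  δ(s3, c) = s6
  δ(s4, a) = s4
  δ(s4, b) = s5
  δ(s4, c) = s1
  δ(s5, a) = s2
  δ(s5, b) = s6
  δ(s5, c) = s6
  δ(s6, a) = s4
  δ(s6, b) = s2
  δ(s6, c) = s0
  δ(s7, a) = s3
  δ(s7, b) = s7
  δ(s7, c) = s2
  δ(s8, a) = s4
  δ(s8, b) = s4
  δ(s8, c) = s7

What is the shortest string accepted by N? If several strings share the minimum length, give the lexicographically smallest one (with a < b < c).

bcb

A breadth-first search from s0 reaches an accepting state first via the path s0 → s4 → s1 → s3 on input bcb.
No string of length < 3 is accepted (BFS exhausts all shorter strings without reaching an accepting state), and bcb is the lexicographically least accepting string of length 3.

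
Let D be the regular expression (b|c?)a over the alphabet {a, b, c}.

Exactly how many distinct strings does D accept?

The expression has no Kleene star, so L(D) is finite. Expanding the alternatives gives {a, ba, ca}.
That is 1 of length 1, 2 of length 2: 3 strings in all.

3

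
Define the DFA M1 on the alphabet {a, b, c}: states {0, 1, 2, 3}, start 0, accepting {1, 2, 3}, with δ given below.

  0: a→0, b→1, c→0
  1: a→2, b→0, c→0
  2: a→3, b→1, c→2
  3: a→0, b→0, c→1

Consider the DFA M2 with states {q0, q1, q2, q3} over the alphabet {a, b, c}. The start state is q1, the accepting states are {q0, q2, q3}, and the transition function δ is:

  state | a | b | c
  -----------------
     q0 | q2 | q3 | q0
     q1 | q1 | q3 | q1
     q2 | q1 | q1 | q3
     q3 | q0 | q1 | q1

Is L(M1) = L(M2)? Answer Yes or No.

Exploring the product automaton M1 × M2 from the start pair (0, q1), following both machines on each input symbol, reaches 4 state pairs: (0, q1), (1, q3), (2, q0), (3, q2).
M1 accepts in {1, 2, 3} and M2 accepts in {q0, q2, q3}. In every reachable pair the two components are either both accepting — (1, q3), (2, q0), (3, q2) — or both non-accepting, so no string is accepted by exactly one of the machines: L(M1) \ L(M2) and L(M2) \ L(M1) are both empty.
Hence every string is accepted by M1 iff it is accepted by M2, and the two languages coincide.

Yes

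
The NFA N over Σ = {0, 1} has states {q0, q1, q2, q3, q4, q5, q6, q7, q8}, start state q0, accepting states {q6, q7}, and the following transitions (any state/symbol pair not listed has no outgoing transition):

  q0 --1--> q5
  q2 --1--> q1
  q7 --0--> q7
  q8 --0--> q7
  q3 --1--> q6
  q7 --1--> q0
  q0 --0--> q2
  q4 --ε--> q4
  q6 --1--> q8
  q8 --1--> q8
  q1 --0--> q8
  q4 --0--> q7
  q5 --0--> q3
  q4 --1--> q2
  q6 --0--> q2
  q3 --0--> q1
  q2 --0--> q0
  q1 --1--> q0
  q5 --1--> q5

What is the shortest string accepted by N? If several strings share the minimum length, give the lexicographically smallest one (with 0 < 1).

101

A breadth-first search from q0 reaches an accepting state first via the path q0 → q5 → q3 → q6 on input 101.
No string of length < 3 is accepted (BFS exhausts all shorter strings without reaching an accepting state), and 101 is the lexicographically least accepting string of length 3.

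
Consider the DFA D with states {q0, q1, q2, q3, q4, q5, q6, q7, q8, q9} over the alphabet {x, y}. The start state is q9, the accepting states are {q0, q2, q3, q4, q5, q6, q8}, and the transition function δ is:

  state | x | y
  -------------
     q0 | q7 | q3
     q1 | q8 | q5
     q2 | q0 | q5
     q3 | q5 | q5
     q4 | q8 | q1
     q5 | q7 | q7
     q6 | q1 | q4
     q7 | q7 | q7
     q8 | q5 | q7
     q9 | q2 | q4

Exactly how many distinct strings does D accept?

The useful subgraph on states {q0, q1, q2, q3, q4, q5, q8, q9} is acyclic, so L(D) is finite; the longest accepting path visits 5 useful states, giving maximum string length 4.
Counting accepting paths from q9 by length: 2 of length 1, 3 of length 2, 4 of length 3, 3 of length 4. Total 12.

12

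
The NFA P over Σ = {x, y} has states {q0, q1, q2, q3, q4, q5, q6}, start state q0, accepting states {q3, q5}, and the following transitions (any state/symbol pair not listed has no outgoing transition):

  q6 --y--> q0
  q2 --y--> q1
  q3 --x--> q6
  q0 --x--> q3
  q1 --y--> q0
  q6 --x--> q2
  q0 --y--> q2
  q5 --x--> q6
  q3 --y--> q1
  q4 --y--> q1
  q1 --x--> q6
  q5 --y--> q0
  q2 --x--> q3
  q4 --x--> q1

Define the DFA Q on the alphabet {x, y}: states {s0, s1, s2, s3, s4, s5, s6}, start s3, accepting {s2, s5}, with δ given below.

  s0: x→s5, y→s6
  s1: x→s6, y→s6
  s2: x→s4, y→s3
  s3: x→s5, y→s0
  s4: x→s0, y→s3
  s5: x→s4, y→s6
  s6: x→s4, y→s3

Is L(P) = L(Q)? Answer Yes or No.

Exploring the product automaton P × Q from the start pair (q0, s3), following both machines on each input symbol, reaches 5 state pairs: (q0, s3), (q3, s5), (q2, s0), (q6, s4), (q1, s6).
P accepts in {q3, q5} and Q accepts in {s2, s5}. In every reachable pair the two components are either both accepting — (q3, s5) — or both non-accepting, so no string is accepted by exactly one of the machines: L(P) \ L(Q) and L(Q) \ L(P) are both empty.
Hence every string is accepted by P iff it is accepted by Q, and the two languages coincide.

Yes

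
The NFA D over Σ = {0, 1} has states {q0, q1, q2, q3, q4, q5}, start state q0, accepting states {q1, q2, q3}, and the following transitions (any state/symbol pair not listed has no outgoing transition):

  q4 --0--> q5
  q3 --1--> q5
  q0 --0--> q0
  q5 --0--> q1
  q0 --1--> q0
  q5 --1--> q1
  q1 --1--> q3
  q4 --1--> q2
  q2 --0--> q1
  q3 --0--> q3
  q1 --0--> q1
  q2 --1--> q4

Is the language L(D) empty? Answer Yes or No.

The states reachable from the start state are {q0}.
None of the accepting states {q1, q2, q3} is reachable, so no string is accepted and L(D) = ∅.

Yes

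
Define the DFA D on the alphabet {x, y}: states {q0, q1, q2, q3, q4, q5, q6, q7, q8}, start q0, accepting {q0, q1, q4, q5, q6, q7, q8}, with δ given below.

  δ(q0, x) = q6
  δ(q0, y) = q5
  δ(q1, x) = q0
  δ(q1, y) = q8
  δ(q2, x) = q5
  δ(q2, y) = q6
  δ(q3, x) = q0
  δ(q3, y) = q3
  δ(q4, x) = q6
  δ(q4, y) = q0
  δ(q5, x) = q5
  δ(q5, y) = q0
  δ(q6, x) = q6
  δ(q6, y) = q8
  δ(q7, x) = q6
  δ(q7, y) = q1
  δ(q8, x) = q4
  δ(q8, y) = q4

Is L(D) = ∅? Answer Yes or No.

No

The empty string ε is accepted: the run q0 ends in the accepting state q0.
Since at least one string is accepted, L(D) is not empty.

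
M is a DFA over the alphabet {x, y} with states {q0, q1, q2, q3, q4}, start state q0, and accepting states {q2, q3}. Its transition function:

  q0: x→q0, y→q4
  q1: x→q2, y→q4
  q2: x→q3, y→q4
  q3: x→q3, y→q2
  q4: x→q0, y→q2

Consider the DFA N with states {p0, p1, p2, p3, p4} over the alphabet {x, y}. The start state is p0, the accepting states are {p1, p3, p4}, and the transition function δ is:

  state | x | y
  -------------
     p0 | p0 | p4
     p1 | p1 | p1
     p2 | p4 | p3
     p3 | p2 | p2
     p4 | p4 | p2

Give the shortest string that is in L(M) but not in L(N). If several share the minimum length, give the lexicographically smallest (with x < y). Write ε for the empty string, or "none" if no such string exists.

The string yy is accepted by M but not by N.
No shorter string lies in the difference, and yy is the lexicographically first length-2 string in L(M) \ L(N).

yy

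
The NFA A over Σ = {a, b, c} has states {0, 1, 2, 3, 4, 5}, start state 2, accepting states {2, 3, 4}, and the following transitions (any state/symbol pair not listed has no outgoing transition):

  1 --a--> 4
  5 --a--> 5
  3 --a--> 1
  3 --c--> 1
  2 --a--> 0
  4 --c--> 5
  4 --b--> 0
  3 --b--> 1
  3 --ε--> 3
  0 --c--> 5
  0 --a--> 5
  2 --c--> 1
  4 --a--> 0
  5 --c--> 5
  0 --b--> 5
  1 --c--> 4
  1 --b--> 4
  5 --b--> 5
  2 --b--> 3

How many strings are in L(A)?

14

The useful subgraph on states {1, 2, 3, 4} is acyclic, so L(A) is finite; the longest accepting path visits 4 useful states, giving maximum string length 3.
Counting accepting paths from 2 by length: 1 of length 0, 1 of length 1, 3 of length 2, 9 of length 3. Total 14.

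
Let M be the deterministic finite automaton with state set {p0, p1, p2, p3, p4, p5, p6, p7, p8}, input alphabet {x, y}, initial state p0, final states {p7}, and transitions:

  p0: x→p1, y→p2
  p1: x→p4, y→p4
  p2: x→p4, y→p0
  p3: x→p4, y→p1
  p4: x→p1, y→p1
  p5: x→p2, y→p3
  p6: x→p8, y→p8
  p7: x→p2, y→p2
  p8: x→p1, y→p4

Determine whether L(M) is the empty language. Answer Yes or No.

The states reachable from the start state are {p0, p1, p2, p4}.
None of the accepting states {p7} is reachable, so no string is accepted and L(M) = ∅.

Yes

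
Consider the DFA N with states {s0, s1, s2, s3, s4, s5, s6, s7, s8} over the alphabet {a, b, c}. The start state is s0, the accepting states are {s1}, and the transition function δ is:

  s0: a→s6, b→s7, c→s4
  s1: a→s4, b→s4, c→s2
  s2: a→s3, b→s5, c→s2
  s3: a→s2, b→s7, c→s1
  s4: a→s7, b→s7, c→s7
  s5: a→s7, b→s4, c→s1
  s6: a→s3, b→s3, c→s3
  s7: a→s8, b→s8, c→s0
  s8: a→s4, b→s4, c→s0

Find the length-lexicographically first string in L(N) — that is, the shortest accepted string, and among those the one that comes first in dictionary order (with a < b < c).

aac

A breadth-first search from s0 reaches an accepting state first via the path s0 → s6 → s3 → s1 on input aac.
No string of length < 3 is accepted (BFS exhausts all shorter strings without reaching an accepting state), and aac is the lexicographically least accepting string of length 3.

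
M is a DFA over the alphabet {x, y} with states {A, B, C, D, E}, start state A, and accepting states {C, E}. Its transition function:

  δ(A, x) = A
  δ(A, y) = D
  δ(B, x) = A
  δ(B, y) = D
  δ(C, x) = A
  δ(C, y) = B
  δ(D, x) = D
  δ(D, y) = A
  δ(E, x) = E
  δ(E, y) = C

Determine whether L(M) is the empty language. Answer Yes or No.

Yes

The states reachable from the start state are {A, D}.
None of the accepting states {C, E} is reachable, so no string is accepted and L(M) = ∅.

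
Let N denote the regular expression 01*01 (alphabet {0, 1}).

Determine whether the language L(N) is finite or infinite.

infinite

The expression contains a Kleene star applied to a subexpression that matches at least one nonempty string, so it matches strings of unbounded length.
Hence L(N) is infinite.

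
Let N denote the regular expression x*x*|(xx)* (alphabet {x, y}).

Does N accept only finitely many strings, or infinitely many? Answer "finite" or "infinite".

infinite

The expression contains a Kleene star applied to a subexpression that matches at least one nonempty string, so it matches strings of unbounded length.
Hence L(N) is infinite.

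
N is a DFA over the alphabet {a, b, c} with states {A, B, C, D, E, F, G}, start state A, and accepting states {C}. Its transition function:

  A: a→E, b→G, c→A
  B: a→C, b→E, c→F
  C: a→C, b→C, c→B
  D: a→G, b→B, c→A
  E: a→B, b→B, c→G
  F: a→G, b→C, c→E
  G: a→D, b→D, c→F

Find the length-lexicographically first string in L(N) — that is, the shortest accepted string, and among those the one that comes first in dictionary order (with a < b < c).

A breadth-first search from A reaches an accepting state first via the path A → E → B → C on input aaa.
No string of length < 3 is accepted (BFS exhausts all shorter strings without reaching an accepting state), and aaa is the lexicographically least accepting string of length 3.

aaa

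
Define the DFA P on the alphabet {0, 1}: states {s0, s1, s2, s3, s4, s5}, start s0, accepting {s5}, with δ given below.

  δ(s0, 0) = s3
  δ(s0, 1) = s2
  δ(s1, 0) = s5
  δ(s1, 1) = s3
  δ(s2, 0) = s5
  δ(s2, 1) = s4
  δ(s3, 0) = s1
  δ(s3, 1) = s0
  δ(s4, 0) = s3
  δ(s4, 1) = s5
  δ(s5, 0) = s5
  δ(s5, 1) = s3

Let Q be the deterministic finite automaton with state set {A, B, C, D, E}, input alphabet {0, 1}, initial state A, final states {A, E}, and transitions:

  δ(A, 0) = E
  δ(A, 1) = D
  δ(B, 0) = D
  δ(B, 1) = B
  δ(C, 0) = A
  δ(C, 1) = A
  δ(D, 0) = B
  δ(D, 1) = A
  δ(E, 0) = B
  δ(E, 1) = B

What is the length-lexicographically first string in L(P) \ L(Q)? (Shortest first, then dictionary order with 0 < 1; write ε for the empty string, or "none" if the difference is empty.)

10

The string 10 is accepted by P but not by Q.
No shorter string lies in the difference, and 10 is the lexicographically first length-2 string in L(P) \ L(Q).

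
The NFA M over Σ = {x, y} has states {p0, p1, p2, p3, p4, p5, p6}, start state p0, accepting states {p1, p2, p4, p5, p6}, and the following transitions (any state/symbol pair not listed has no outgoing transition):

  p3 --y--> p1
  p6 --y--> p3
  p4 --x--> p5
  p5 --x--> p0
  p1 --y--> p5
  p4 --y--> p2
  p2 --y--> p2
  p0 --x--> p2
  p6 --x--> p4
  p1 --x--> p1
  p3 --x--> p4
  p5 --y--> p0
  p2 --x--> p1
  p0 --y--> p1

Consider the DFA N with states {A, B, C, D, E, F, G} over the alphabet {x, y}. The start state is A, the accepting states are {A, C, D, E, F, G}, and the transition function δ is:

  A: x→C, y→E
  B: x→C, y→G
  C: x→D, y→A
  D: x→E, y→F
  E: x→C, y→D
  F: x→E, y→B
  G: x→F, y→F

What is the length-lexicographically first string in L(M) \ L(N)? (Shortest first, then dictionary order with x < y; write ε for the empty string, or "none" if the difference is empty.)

The string yyyy is accepted by M but not by N.
No shorter string lies in the difference, and yyyy is the lexicographically first length-4 string in L(M) \ L(N).

yyyy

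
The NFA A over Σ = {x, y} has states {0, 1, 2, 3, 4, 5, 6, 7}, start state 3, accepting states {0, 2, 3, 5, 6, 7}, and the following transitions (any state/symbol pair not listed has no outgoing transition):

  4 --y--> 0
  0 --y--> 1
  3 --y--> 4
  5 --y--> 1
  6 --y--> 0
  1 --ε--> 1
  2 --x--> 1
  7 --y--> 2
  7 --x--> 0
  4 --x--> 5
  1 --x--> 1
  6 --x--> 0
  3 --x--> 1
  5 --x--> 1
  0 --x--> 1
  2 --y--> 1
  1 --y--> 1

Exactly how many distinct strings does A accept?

3

The useful subgraph on states {0, 3, 4, 5} is acyclic, so L(A) is finite; the longest accepting path visits 3 useful states, giving maximum string length 2.
Counting accepting paths from 3 by length: 1 of length 0, 2 of length 2. Total 3.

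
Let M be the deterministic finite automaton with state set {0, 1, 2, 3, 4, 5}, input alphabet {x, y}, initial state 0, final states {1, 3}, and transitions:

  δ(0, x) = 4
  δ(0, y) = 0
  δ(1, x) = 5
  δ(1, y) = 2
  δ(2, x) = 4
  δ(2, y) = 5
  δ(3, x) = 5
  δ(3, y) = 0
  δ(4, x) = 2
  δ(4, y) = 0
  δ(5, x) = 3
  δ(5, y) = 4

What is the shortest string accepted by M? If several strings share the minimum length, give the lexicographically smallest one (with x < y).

A breadth-first search from 0 reaches an accepting state first via the path 0 → 4 → 2 → 5 → 3 on input xxyx.
No string of length < 4 is accepted (BFS exhausts all shorter strings without reaching an accepting state), and xxyx is the lexicographically least accepting string of length 4.

xxyx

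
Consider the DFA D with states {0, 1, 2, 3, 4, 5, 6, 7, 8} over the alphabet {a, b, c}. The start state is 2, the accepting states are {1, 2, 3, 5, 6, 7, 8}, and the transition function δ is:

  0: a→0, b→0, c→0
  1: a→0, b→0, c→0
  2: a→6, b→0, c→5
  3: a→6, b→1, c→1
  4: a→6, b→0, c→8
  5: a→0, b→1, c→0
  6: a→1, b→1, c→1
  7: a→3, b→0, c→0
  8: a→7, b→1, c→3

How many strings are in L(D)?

The useful subgraph on states {1, 2, 5, 6} is acyclic, so L(D) is finite; the longest accepting path visits 3 useful states, giving maximum string length 2.
Counting accepting paths from 2 by length: 1 of length 0, 2 of length 1, 4 of length 2. Total 7.

7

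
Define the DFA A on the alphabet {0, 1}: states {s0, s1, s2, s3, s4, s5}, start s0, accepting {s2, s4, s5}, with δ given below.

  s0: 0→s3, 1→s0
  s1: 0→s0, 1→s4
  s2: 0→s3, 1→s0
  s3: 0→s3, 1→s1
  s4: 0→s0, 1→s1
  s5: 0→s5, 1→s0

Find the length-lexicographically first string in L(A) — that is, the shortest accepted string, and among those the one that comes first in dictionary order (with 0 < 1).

011

A breadth-first search from s0 reaches an accepting state first via the path s0 → s3 → s1 → s4 on input 011.
No string of length < 3 is accepted (BFS exhausts all shorter strings without reaching an accepting state), and 011 is the lexicographically least accepting string of length 3.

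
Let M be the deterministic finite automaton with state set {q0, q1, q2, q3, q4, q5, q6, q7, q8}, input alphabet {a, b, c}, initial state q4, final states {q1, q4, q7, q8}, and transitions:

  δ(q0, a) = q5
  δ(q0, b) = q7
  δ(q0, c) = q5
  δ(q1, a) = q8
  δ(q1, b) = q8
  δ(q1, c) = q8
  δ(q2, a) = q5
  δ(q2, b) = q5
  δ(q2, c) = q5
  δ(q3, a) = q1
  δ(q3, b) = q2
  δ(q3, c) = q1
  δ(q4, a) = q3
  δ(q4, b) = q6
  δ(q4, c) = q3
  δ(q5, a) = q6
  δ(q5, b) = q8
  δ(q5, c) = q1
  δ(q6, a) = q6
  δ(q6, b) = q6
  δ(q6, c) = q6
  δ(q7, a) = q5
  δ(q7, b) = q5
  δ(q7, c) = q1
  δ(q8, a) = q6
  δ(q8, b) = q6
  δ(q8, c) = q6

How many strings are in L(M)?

47

The useful subgraph on states {q1, q2, q3, q4, q5, q8} is acyclic, so L(M) is finite; the longest accepting path visits 6 useful states, giving maximum string length 5.
Counting accepting paths from q4 by length: 1 of length 0, 4 of length 2, 12 of length 3, 12 of length 4, 18 of length 5. Total 47.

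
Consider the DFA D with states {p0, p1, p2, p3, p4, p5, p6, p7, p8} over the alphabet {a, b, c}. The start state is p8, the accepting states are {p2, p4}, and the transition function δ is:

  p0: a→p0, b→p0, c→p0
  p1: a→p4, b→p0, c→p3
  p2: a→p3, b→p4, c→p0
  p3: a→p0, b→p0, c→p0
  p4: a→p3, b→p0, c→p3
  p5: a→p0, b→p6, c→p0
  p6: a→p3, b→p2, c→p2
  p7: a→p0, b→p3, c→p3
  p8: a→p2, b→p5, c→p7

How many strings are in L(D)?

6

The useful subgraph on states {p2, p4, p5, p6, p8} is acyclic, so L(D) is finite; the longest accepting path visits 5 useful states, giving maximum string length 4.
Counting accepting paths from p8 by length: 1 of length 1, 1 of length 2, 2 of length 3, 2 of length 4. Total 6.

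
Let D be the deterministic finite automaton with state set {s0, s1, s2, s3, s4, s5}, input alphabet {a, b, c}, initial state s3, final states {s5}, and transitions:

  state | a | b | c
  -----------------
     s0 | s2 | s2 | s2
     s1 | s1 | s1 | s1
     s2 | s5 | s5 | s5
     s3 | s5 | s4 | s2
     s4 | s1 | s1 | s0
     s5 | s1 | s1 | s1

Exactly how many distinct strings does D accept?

13

The useful subgraph on states {s0, s2, s3, s4, s5} is acyclic, so L(D) is finite; the longest accepting path visits 5 useful states, giving maximum string length 4.
Counting accepting paths from s3 by length: 1 of length 1, 3 of length 2, 9 of length 4. Total 13.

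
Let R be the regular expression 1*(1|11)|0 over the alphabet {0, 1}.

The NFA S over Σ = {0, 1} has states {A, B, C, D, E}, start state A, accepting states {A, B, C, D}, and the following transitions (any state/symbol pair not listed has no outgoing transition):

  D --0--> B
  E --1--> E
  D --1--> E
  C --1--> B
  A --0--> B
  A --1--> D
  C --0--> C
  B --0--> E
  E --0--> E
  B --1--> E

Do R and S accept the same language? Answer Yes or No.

The string 11 is accepted by R but rejected by S.
So L(R) ≠ L(S).

No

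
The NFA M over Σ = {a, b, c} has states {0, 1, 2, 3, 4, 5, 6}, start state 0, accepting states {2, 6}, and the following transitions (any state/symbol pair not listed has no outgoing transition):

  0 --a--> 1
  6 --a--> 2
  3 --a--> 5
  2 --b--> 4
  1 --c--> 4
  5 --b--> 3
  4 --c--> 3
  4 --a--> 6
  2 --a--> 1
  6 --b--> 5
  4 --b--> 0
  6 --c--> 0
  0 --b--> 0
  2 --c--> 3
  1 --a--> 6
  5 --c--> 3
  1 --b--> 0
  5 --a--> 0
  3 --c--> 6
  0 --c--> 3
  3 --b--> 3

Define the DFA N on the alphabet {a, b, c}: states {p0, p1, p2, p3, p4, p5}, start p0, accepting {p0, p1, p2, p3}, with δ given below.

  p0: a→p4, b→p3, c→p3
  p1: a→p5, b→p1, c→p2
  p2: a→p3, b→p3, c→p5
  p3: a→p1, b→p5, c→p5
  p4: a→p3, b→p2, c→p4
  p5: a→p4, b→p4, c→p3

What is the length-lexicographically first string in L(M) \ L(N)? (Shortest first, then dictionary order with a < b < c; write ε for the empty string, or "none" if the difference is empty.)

cc

The string cc is accepted by M but not by N.
No shorter string lies in the difference, and cc is the lexicographically first length-2 string in L(M) \ L(N).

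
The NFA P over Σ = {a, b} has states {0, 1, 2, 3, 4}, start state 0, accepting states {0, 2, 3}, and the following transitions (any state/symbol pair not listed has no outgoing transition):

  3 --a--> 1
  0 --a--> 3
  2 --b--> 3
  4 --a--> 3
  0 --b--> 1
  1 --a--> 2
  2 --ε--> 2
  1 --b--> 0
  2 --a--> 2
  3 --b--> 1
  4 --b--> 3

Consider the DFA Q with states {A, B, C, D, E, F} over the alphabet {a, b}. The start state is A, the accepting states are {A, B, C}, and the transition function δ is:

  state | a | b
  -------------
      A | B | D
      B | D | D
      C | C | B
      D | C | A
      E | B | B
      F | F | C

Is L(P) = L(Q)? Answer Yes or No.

Yes

Exploring the product automaton P × Q from the start pair (0, A), following both machines on each input symbol, reaches 4 state pairs: (0, A), (3, B), (1, D), (2, C).
P accepts in {0, 2, 3} and Q accepts in {A, B, C}. In every reachable pair the two components are either both accepting — (0, A), (3, B), (2, C) — or both non-accepting, so no string is accepted by exactly one of the machines: L(P) \ L(Q) and L(Q) \ L(P) are both empty.
Hence every string is accepted by P iff it is accepted by Q, and the two languages coincide.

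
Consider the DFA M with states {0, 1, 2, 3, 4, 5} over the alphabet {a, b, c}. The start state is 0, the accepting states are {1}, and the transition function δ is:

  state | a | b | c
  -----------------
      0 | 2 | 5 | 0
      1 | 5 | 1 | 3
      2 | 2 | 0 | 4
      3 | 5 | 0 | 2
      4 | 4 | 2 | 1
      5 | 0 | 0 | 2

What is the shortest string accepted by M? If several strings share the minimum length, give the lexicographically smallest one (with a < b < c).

A breadth-first search from 0 reaches an accepting state first via the path 0 → 2 → 4 → 1 on input acc.
No string of length < 3 is accepted (BFS exhausts all shorter strings without reaching an accepting state), and acc is the lexicographically least accepting string of length 3.

acc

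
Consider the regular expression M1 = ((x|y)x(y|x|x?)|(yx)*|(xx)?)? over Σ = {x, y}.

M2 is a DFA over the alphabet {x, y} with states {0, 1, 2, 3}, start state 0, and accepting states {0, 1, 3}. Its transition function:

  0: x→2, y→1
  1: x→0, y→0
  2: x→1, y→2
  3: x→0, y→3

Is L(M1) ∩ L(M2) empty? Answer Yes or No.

The empty string ε is accepted by both M1 and M2.
Hence L(M1) ∩ L(M2) ≠ ∅.

No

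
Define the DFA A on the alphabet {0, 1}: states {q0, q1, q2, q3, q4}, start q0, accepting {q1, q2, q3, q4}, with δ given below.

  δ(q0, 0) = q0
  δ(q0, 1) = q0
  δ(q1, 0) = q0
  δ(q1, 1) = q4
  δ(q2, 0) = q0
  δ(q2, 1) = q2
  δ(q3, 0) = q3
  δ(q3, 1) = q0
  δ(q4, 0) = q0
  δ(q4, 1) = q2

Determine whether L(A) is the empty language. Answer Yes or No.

Yes

The states reachable from the start state are {q0}.
None of the accepting states {q1, q2, q3, q4} is reachable, so no string is accepted and L(A) = ∅.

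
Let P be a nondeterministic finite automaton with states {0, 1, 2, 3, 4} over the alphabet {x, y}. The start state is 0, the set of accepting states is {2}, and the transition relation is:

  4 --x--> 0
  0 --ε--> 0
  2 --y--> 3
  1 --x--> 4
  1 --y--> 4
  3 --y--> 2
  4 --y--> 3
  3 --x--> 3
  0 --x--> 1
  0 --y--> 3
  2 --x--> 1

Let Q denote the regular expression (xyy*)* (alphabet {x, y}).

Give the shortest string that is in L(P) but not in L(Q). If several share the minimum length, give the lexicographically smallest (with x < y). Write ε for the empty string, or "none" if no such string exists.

The string yy is accepted by P but not by Q.
No shorter string lies in the difference, and yy is the lexicographically first length-2 string in L(P) \ L(Q).

yy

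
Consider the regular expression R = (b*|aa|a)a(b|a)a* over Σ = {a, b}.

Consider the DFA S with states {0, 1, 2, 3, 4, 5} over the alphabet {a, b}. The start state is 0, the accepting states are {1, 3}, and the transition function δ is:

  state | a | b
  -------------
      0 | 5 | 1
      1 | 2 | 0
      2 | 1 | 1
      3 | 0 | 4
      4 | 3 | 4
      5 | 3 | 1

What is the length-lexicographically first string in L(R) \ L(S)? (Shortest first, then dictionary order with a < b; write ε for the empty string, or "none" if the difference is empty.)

The string aaa is accepted by R but not by S.
No shorter string lies in the difference, and aaa is the lexicographically first length-3 string in L(R) \ L(S).

aaa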